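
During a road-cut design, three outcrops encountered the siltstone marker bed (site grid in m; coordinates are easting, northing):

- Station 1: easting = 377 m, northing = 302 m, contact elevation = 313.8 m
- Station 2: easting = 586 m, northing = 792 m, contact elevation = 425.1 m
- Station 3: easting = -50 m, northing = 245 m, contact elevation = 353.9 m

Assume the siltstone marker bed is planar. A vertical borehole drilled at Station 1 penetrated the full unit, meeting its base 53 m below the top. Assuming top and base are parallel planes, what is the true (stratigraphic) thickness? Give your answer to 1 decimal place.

Two edge vectors: Station 1→Station 2 = (209, 490, 111.3), Station 1→Station 3 = (-427, -57, 40.1).
Normal n = (Station 1→Station 2) × (Station 1→Station 3) = (25993.1, -55906, 197317).
So ∂z/∂easting = −n_x/n_z = −0.13173 and ∂z/∂northing = −n_y/n_z = 0.28333.
|∇z| = √(a²+b²) = 0.31246, so dip δ = arctan(0.31246) = 17.35°.
True thickness = vertical thickness × cos δ = 53 × cos 17.35° = 50.6 m.

50.6 m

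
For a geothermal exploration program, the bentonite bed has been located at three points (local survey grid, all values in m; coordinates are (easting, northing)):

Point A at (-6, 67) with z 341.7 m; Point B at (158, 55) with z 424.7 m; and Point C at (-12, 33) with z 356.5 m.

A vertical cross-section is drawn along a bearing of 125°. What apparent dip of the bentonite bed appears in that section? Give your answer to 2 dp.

34.24°

Let the plane be z = a·E + b·N + c.
Point B−Point A: 164a − 12b = 83;  Point C−Point A: −6a − 34b = 14.8.
Solving gives a = 0.46820, b = −0.51792.
Unit vector along 125° is (sin 125°, cos 125°) = (0.8192, -0.5736).
Slope in that direction = a·(0.8192) + b·(-0.5736) = 0.68059.
Apparent dip = arctan|0.68059| = 34.24° (true dip is 34.9°, so apparent ≤ true as expected).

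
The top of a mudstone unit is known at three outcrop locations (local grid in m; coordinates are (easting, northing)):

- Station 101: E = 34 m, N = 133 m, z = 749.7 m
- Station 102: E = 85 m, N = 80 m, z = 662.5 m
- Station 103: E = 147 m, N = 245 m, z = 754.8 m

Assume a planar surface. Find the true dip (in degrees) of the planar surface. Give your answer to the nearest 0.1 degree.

49.9°

Let the plane be z = a·E + b·N + c.
Station 102−Station 101: 51a − 53b = −87.2;  Station 103−Station 101: 113a + 112b = 5.1.
Solving gives a = −0.81156, b = 0.86434.
Gradient magnitude |∇z| = √(a² + b²) = √(0.65863 + 0.74709) = 1.18563.
True dip = arctan(1.18563) = 49.9°, dipping toward SE (azimuth ≈ 137°).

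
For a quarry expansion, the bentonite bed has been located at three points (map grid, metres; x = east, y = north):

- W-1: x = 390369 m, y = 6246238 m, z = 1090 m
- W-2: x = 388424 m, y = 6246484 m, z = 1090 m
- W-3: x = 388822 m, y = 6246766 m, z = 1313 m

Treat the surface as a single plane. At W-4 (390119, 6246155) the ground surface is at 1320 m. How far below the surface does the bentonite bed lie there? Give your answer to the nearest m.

307 m

Let the plane be z = a·x + b·y + c.
W-2−W-1: −1945a + 246b = 0;  W-3−W-1: −1547a + 528b = 223.
Solving gives a = 0.08486722, b = 0.67100300.
Then c = 1090 − a·390369 − b·6246238 = −4223283.99.
At (390119, 6246155): z_contact = 33108.3 + 4191188.8 − 4223283.99 = 1013.1 m.
Depth below ground = 1320 − 1013.1 = 307 m.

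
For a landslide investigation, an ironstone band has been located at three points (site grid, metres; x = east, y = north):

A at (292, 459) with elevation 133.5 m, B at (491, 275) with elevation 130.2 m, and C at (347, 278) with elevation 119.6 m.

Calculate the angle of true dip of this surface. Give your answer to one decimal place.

Let the plane be z = a·x + b·y + c.
B−A: 199a − 184b = −3.3;  C−A: 55a − 181b = −13.9.
Solving gives a = 0.07569, b = 0.09980.
Gradient magnitude |∇z| = √(a² + b²) = √(0.00573 + 0.00996) = 0.12525.
True dip = arctan(0.12525) = 7.1°, dipping toward SW (azimuth ≈ 217°).

7.1°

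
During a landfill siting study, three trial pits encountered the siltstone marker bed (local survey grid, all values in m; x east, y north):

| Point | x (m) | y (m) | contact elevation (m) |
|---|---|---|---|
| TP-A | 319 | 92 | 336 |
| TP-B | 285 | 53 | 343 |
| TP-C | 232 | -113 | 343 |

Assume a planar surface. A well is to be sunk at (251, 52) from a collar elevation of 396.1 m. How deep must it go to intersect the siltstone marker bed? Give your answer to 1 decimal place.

Two edge vectors: TP-A→TP-B = (-34, -39, 7), TP-A→TP-C = (-87, -205, 7).
Normal n = (TP-A→TP-B) × (TP-A→TP-C) = (1162, -371, 3577).
So ∂z/∂x = −n_x/n_z = −0.32485 and ∂z/∂y = −n_y/n_z = 0.10372.
Intercept c from TP-A: 336 + 103.63 − 9.54 = 430.09.
At (251, 52): z_contact = −81.54 + 5.39 + 430.09 = 353.94 m.
Depth below ground = 396.1 − 353.94 = 42.2 m.

42.2 m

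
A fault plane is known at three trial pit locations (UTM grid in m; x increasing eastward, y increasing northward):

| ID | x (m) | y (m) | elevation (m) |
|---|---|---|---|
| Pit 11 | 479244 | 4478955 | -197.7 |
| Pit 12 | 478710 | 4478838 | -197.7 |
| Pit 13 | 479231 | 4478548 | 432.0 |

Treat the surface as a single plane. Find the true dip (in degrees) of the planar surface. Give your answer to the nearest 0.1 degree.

57.9°

Two edge vectors: Pit 11→Pit 12 = (-534, -117, 0), Pit 11→Pit 13 = (-13, -407, 629.7).
Normal n = (Pit 11→Pit 12) × (Pit 11→Pit 13) = (-73674.9, 336259.8, 215817).
So ∂z/∂x = −n_x/n_z = 0.34138 and ∂z/∂y = −n_y/n_z = −1.55808.
Gradient magnitude |∇z| = √(a² + b²) = √(0.11654 + 2.42761) = 1.59504.
True dip = arctan(1.59504) = 57.9°, dipping toward NNW (azimuth ≈ 348°).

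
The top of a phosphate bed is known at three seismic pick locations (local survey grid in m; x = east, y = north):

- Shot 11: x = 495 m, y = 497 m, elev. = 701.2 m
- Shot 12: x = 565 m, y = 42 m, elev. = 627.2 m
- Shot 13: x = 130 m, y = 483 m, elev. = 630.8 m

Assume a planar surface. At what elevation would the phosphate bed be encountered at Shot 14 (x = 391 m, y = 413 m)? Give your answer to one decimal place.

665.8 m

Two edge vectors: Shot 11→Shot 12 = (70, -455, -74), Shot 11→Shot 13 = (-365, -14, -70.4).
Normal n = (Shot 11→Shot 12) × (Shot 11→Shot 13) = (30996, 31938, -167055).
So ∂z/∂x = −n_x/n_z = 0.18554 and ∂z/∂y = −n_y/n_z = 0.19118.
Intercept c from Shot 11: 701.2 − 91.84 − 95.02 = 514.34.
At (391, 413): z = 72.5 + 79.0 + 514.34 = 665.8 m.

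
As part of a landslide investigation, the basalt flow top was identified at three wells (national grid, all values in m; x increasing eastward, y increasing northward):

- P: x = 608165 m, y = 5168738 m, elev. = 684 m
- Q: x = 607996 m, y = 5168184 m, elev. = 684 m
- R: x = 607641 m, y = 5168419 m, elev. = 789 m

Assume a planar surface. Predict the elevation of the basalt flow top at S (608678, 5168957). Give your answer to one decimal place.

Two edge vectors: P→Q = (-169, -554, 0), P→R = (-524, -319, 105).
Normal n = (P→Q) × (P→R) = (-58170, 17745, -236385).
So ∂z/∂x = −n_x/n_z = −0.246081604 and ∂z/∂y = −n_y/n_z = 0.075068215.
Intercept c from P: 684 + 149658.22 − 388007.94 = −237665.72.
At (608678, 5168957): z = −149784.5 + 388024.4 − 237665.72 = 574.2 m.

574.2 m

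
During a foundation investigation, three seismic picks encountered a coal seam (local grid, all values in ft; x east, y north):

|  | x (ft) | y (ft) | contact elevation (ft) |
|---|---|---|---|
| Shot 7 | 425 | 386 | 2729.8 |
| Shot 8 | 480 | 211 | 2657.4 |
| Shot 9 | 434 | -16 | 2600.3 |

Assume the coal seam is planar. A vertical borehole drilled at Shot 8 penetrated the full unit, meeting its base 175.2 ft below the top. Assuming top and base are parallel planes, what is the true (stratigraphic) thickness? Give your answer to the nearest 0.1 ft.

160.1 ft

Let the plane be z = a·x + b·y + c.
Shot 8−Shot 7: 55a − 175b = −72.4;  Shot 9−Shot 7: 9a − 402b = −129.5.
Solving gives a = −0.31372, b = 0.31512.
|∇z| = √(a²+b²) = 0.44466, so dip δ = arctan(0.44466) = 23.97°.
True thickness = vertical thickness × cos δ = 175.2 × cos 23.97° = 160.1 ft.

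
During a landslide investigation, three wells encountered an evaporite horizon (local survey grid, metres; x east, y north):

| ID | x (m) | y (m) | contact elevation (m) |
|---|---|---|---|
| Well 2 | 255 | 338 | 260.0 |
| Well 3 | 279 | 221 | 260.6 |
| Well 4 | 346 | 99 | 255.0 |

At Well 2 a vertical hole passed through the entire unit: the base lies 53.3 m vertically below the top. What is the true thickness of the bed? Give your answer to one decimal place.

Two edge vectors: Well 2→Well 3 = (24, -117, 0.6), Well 2→Well 4 = (91, -239, -5).
Normal n = (Well 2→Well 3) × (Well 2→Well 4) = (728.4, 174.6, 4911).
So ∂z/∂x = −n_x/n_z = −0.14832 and ∂z/∂y = −n_y/n_z = −0.03555.
|∇z| = √(a²+b²) = 0.15252, so dip δ = arctan(0.15252) = 8.67°.
True thickness = vertical thickness × cos δ = 53.3 × cos 8.67° = 52.7 m.

52.7 m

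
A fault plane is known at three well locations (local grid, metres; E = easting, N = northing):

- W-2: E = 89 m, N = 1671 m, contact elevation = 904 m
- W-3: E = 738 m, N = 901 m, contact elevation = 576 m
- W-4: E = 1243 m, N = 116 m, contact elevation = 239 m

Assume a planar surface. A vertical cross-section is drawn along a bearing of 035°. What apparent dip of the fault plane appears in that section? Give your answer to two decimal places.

20.30°

Two edge vectors: W-2→W-3 = (649, -770, -328), W-2→W-4 = (1154, -1555, -665).
Normal n = (W-2→W-3) × (W-2→W-4) = (2010, 53073, -120615).
So ∂z/∂E = −n_x/n_z = 0.01666 and ∂z/∂N = −n_y/n_z = 0.44002.
Unit vector along 035° is (sin 35°, cos 35°) = (0.5736, 0.8192).
Slope in that direction = a·(0.5736) + b·(0.8192) = 0.37000.
Apparent dip = arctan|0.37000| = 20.30° (true dip is 23.8°, so apparent ≤ true as expected).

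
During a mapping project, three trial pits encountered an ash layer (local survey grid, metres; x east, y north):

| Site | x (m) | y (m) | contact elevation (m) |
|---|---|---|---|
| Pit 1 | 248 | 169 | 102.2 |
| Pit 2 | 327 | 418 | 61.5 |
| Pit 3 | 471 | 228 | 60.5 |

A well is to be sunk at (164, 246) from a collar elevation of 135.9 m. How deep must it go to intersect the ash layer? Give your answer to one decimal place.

Let the plane be z = a·x + b·y + c.
Pit 2−Pit 1: 79a + 249b = −40.7;  Pit 3−Pit 1: 223a + 59b = −41.7.
Solving gives a = −0.15692, b = −0.11367.
Then c = 102.2 − a·248 − b·169 = 160.33.
At (164, 246): z_contact = −25.74 − 27.96 + 160.33 = 106.63 m.
Depth below ground = 135.9 − 106.63 = 29.3 m.

29.3 m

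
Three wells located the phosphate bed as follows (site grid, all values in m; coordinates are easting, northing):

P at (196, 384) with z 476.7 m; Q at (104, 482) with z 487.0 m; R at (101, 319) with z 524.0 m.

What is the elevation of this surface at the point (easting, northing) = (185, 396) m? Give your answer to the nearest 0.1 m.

477.9 m

Two edge vectors: P→Q = (-92, 98, 10.3), P→R = (-95, -65, 47.3).
Normal n = (P→Q) × (P→R) = (5304.9, 3373.1, 15290).
So ∂z/∂easting = −n_x/n_z = −0.34695 and ∂z/∂northing = −n_y/n_z = −0.22061.
Intercept c from P: 476.7 + 68.00 + 84.71 = 629.42.
At (185, 396): z = −64.2 − 87.4 + 629.42 = 477.9 m.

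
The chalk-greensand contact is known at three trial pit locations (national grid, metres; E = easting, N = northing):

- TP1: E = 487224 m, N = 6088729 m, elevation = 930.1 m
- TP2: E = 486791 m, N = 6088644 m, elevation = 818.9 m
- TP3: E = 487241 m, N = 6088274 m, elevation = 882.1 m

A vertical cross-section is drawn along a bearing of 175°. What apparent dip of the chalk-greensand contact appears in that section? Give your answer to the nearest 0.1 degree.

Let the plane be z = a·E + b·N + c.
TP2−TP1: −433a − 85b = −111.2;  TP3−TP1: 17a − 455b = −48.
Solving gives a = 0.23438, b = 0.11425.
Unit vector along 175° is (sin 175°, cos 175°) = (0.0872, -0.9962).
Slope in that direction = a·(0.0872) + b·(-0.9962) = −0.09339.
Apparent dip = arctan|0.09339| = 5.3° (true dip is 14.6°, so apparent ≤ true as expected).

5.3°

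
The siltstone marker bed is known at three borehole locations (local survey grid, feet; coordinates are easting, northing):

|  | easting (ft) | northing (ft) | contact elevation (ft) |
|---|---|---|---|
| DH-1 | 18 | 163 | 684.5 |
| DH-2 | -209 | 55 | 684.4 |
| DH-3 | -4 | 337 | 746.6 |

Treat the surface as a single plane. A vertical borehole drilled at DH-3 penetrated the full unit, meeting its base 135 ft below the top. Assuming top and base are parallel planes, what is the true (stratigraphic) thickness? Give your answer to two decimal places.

Two edge vectors: DH-1→DH-2 = (-227, -108, -0.1), DH-1→DH-3 = (-22, 174, 62.1).
Normal n = (DH-1→DH-2) × (DH-1→DH-3) = (-6689.4, 14098.9, -41874).
So ∂z/∂easting = −n_x/n_z = −0.15975 and ∂z/∂northing = −n_y/n_z = 0.33670.
|∇z| = √(a²+b²) = 0.37267, so dip δ = arctan(0.37267) = 20.44°.
True thickness = vertical thickness × cos δ = 135 × cos 20.44° = 126.50 ft.

126.50 ft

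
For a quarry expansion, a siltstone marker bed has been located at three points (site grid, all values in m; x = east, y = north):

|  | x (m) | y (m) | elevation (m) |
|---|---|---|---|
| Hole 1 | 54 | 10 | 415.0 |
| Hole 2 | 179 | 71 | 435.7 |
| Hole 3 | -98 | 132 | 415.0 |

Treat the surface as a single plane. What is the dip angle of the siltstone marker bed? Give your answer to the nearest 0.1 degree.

Let the plane be z = a·x + b·y + c.
Hole 2−Hole 1: 125a + 61b = 20.7;  Hole 3−Hole 1: −152a + 122b = 0.
Solving gives a = 0.10299, b = 0.12831.
Gradient magnitude |∇z| = √(a² + b²) = √(0.01061 + 0.01646) = 0.16453.
True dip = arctan(0.16453) = 9.3°, dipping toward SW (azimuth ≈ 219°).

9.3°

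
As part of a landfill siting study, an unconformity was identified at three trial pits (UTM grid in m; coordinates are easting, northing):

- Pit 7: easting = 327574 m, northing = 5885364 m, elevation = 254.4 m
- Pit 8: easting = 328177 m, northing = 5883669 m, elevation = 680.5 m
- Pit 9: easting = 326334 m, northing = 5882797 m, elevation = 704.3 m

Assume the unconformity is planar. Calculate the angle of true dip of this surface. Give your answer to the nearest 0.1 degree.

13.3°

Let the plane be z = a·easting + b·northing + c.
Pit 8−Pit 7: 603a − 1695b = 426.1;  Pit 9−Pit 7: −1240a − 2567b = 449.9.
Solving gives a = 0.09075, b = −0.21910.
Gradient magnitude |∇z| = √(a² + b²) = √(0.00824 + 0.04801) = 0.23715.
True dip = arctan(0.23715) = 13.3°, dipping toward NNW (azimuth ≈ 338°).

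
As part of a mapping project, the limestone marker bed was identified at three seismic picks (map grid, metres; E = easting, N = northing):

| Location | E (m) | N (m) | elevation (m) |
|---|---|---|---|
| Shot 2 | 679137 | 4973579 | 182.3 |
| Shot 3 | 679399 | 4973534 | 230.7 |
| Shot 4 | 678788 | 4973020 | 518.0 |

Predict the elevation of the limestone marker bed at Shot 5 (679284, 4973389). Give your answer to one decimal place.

Let the plane be z = a·E + b·N + c.
Shot 3−Shot 2: 262a − 45b = 48.4;  Shot 4−Shot 2: −349a − 559b = 335.7.
Solving gives a = 0.073685736, b = −0.646540826.
Then c = 182.3 − a·679137 − b·4973579 = 3165761.47.
At (679284, 4973389): z = 50053.5 − 3215499.0 + 3165761.47 = 316.0 m.

316.0 m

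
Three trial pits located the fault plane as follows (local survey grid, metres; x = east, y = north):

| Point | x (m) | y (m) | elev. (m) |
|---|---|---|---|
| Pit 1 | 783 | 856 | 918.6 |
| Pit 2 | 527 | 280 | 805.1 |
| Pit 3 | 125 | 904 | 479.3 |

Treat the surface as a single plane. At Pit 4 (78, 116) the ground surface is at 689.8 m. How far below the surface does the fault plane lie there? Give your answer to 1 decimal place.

Let the plane be z = a·x + b·y + c.
Pit 2−Pit 1: −256a − 576b = −113.5;  Pit 3−Pit 1: −658a + 48b = −439.3.
Solving gives a = 0.66059, b = −0.09655.
Then c = 918.6 − a·783 − b·856 = 484.00.
At (78, 116): z_contact = 51.53 − 11.20 + 484.00 = 524.33 m.
Depth below ground = 689.8 − 524.33 = 165.5 m.

165.5 m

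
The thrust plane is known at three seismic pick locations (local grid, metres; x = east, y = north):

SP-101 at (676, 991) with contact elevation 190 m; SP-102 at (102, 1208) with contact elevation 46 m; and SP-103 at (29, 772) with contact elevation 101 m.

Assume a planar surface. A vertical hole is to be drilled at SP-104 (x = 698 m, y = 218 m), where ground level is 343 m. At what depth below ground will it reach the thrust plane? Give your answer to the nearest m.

Let the plane be z = a·x + b·y + c.
SP-102−SP-101: −574a + 217b = −144;  SP-103−SP-101: −647a − 219b = −89.
Solving gives a = 0.19109, b = −0.15814.
Then c = 190 − a·676 − b·991 = 217.54.
At (698, 218): z_contact = 133.4 − 34.5 + 217.54 = 316.4 m.
Depth below ground = 343 − 316.4 = 27 m.

27 m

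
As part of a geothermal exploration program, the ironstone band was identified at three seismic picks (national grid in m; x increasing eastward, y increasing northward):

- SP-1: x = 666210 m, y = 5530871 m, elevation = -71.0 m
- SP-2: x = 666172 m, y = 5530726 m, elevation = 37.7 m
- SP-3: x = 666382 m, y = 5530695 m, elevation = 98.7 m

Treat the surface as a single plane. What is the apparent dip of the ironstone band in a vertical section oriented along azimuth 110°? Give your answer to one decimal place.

23.5°

Two edge vectors: SP-1→SP-2 = (-38, -145, 108.7), SP-1→SP-3 = (172, -176, 169.7).
Normal n = (SP-1→SP-2) × (SP-1→SP-3) = (-5475.3, 25145, 31628).
So ∂z/∂x = −n_x/n_z = 0.17312 and ∂z/∂y = −n_y/n_z = −0.79502.
Unit vector along 110° is (sin 110°, cos 110°) = (0.9397, -0.3420).
Slope in that direction = a·(0.9397) + b·(-0.3420) = 0.43459.
Apparent dip = arctan|0.43459| = 23.5° (true dip is 39.1°, so apparent ≤ true as expected).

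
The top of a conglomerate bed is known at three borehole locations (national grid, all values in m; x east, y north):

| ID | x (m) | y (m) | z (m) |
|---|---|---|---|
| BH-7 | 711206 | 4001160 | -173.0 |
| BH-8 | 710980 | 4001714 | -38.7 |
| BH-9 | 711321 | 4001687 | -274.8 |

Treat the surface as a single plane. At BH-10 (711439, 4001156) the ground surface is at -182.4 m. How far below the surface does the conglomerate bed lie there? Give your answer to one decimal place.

Two edge vectors: BH-7→BH-8 = (-226, 554, 134.3), BH-7→BH-9 = (115, 527, -101.8).
Normal n = (BH-7→BH-8) × (BH-7→BH-9) = (-127173.3, -7562.3, -182812).
So ∂z/∂x = −n_x/n_z = −0.695650723 and ∂z/∂y = −n_y/n_z = −0.041366540.
Intercept c from BH-7: -173 + 494750.97 + 165514.15 = 660092.12.
At (711439, 4001156): z_contact = −494913.05 − 165513.98 + 660092.12 = -334.92 m.
Depth below ground = -182.4 − (-334.92) = 152.5 m.

152.5 m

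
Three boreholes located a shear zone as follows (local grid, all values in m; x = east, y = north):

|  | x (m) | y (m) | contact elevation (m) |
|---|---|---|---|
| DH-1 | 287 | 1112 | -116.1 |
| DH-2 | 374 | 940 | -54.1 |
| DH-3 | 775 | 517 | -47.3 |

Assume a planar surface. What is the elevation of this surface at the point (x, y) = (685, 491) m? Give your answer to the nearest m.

42 m

Two edge vectors: DH-1→DH-2 = (87, -172, 62), DH-1→DH-3 = (488, -595, 68.8).
Normal n = (DH-1→DH-2) × (DH-1→DH-3) = (25056.4, 24270.4, 32171).
So ∂z/∂x = −n_x/n_z = −0.77885 and ∂z/∂y = −n_y/n_z = −0.75442.
Intercept c from DH-1: -116.1 + 223.53 + 838.91 = 946.34.
At (685, 491): z = −533.5 − 370.4 + 946.34 = 42.4 m.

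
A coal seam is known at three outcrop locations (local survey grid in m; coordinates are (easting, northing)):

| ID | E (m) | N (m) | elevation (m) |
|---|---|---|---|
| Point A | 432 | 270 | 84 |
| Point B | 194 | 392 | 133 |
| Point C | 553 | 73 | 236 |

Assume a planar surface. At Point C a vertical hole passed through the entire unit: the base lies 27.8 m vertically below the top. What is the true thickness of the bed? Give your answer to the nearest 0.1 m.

14.9 m

Let the plane be z = a·E + b·N + c.
Point B−Point A: −238a + 122b = 49;  Point C−Point A: 121a − 197b = 152.
Solving gives a = −0.87775, b = −1.31070.
|∇z| = √(a²+b²) = 1.57746, so dip δ = arctan(1.57746) = 57.63°.
True thickness = vertical thickness × cos δ = 27.8 × cos 57.63° = 14.9 m.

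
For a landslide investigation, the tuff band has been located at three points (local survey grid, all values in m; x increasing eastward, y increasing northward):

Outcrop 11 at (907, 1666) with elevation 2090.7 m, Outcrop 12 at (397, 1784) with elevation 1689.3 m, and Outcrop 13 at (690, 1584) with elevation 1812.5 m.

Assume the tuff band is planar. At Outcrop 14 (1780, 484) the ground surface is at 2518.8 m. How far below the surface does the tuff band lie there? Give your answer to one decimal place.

537.2 m

Let the plane be z = a·x + b·y + c.
Outcrop 12−Outcrop 11: −510a + 118b = −401.4;  Outcrop 13−Outcrop 11: −217a − 82b = −278.2.
Solving gives a = 0.975030, b = 0.812420.
Then c = 2090.7 − a·907 − b·1666 = −147.14.
At (1780, 484): z_contact = 1735.55 + 393.21 − 147.14 = 1981.62 m.
Depth below ground = 2518.8 − 1981.62 = 537.2 m.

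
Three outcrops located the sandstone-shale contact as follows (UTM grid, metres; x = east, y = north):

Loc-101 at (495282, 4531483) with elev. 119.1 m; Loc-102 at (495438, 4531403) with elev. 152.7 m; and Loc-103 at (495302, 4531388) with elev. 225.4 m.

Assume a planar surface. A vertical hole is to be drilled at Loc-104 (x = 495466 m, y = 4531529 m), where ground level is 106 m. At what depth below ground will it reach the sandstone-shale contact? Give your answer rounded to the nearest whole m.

116 m

Let the plane be z = a·x + b·y + c.
Loc-102−Loc-101: 156a − 80b = 33.6;  Loc-103−Loc-101: 20a − 95b = 106.3.
Solving gives a = −0.40181543, b = −1.20354009.
Then c = 119.1 − a·495282 − b·4531483 = 5652952.51.
At (495466, 4531529): z_contact = −199085.9 − 5453876.8 + 5652952.51 = -10.2 m.
Depth below ground = 106 − (-10.2) = 116 m.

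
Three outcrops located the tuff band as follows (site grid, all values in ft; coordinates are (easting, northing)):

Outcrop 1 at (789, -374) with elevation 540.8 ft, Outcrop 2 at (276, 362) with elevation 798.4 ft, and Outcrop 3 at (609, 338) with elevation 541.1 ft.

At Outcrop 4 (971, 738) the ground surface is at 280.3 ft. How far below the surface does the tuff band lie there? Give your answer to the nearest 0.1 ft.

103.5 ft

Let the plane be z = a·E + b·N + c.
Outcrop 2−Outcrop 1: −513a + 736b = 257.6;  Outcrop 3−Outcrop 1: −180a + 712b = 0.3.
Solving gives a = −0.78698, b = −0.19853.
Then c = 540.8 − a·789 − b·-374 = 1087.48.
At (971, 738): z_contact = −764.16 − 146.52 + 1087.48 = 176.80 ft.
Depth below ground = 280.3 − 176.80 = 103.5 ft.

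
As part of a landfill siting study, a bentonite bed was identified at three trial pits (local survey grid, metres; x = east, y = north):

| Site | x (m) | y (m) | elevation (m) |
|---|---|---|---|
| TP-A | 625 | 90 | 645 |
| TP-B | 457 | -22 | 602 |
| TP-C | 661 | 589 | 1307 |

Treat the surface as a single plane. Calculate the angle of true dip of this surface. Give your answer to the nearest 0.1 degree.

56.7°

Let the plane be z = a·x + b·y + c.
TP-B−TP-A: −168a − 112b = −43;  TP-C−TP-A: 36a + 499b = 662.
Solving gives a = −0.66024, b = 1.37429.
Gradient magnitude |∇z| = √(a² + b²) = √(0.43591 + 1.88866) = 1.52466.
True dip = arctan(1.52466) = 56.7°, dipping toward SSE (azimuth ≈ 154°).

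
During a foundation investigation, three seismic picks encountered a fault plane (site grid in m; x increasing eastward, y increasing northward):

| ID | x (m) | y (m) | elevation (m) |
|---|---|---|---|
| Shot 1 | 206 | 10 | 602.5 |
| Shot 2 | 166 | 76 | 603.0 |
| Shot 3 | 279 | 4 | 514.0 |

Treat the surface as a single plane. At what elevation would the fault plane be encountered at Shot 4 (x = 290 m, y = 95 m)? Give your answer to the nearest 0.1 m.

430.3 m

Let the plane be z = a·x + b·y + c.
Shot 2−Shot 1: −40a + 66b = 0.5;  Shot 3−Shot 1: 73a − 6b = −88.5.
Solving gives a = −1.27523, b = −0.76529.
Then c = 602.5 − a·206 − b·10 = 872.85.
At (290, 95): z = −369.8 − 72.7 + 872.85 = 430.3 m.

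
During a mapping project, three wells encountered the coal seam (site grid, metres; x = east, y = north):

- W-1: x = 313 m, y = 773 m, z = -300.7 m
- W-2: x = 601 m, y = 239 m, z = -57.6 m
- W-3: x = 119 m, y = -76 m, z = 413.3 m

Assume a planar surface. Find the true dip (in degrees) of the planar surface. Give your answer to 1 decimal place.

41.4°

Let the plane be z = a·x + b·y + c.
W-2−W-1: 288a − 534b = 243.1;  W-3−W-1: −194a − 849b = 714.
Solving gives a = −0.50238, b = −0.72619.
Gradient magnitude |∇z| = √(a² + b²) = √(0.25239 + 0.52736) = 0.88303.
True dip = arctan(0.88303) = 41.4°, dipping toward NE (azimuth ≈ 035°).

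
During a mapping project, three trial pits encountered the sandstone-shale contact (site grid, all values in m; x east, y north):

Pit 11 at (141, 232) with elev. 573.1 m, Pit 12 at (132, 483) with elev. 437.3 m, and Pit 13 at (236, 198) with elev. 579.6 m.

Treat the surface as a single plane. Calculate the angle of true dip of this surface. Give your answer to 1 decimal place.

Two edge vectors: Pit 11→Pit 12 = (-9, 251, -135.8), Pit 11→Pit 13 = (95, -34, 6.5).
Normal n = (Pit 11→Pit 12) × (Pit 11→Pit 13) = (-2985.7, -12842.5, -23539).
So ∂z/∂x = −n_x/n_z = −0.12684 and ∂z/∂y = −n_y/n_z = −0.54558.
Gradient magnitude |∇z| = √(a² + b²) = √(0.01609 + 0.29766) = 0.56013.
True dip = arctan(0.56013) = 29.3°, dipping toward NNE (azimuth ≈ 013°).

29.3°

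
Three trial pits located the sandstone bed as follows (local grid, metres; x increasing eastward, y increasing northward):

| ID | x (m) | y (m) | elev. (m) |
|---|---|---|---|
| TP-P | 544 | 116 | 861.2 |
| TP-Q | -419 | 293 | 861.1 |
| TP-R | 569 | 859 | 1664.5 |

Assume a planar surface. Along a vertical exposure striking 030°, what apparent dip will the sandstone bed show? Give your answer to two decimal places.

45.83°

Let the plane be z = a·x + b·y + c.
TP-Q−TP-P: −963a + 177b = −0.1;  TP-R−TP-P: 25a + 743b = 803.3.
Solving gives a = 0.19760, b = 1.07451.
Unit vector along 030° is (sin 30°, cos 30°) = (0.5000, 0.8660).
Slope in that direction = a·(0.5000) + b·(0.8660) = 1.02935.
Apparent dip = arctan|1.02935| = 45.83° (true dip is 47.5°, so apparent ≤ true as expected).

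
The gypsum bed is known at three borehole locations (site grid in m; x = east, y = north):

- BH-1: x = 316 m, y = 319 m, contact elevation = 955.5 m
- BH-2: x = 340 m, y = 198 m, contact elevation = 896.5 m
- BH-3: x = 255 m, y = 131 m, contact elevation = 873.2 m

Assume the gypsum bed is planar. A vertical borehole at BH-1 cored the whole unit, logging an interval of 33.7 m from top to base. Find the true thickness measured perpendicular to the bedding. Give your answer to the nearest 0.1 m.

Two edge vectors: BH-1→BH-2 = (24, -121, -59), BH-1→BH-3 = (-61, -188, -82.3).
Normal n = (BH-1→BH-2) × (BH-1→BH-3) = (-1133.7, 5574.2, -11893).
So ∂z/∂x = −n_x/n_z = −0.09532 and ∂z/∂y = −n_y/n_z = 0.46870.
|∇z| = √(a²+b²) = 0.47829, so dip δ = arctan(0.47829) = 25.56°.
True thickness = vertical thickness × cos δ = 33.7 × cos 25.56° = 30.4 m.

30.4 m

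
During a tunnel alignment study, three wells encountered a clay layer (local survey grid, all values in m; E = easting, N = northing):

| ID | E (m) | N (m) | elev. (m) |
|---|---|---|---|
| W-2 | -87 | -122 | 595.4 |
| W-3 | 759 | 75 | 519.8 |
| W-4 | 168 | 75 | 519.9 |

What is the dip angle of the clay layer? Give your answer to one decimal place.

Two edge vectors: W-2→W-3 = (846, 197, -75.6), W-2→W-4 = (255, 197, -75.5).
Normal n = (W-2→W-3) × (W-2→W-4) = (19.7, 44595, 116427).
So ∂z/∂E = −n_x/n_z = −0.00017 and ∂z/∂N = −n_y/n_z = −0.38303.
Gradient magnitude |∇z| = √(a² + b²) = √(0.00000 + 0.14671) = 0.38303.
True dip = arctan(0.38303) = 21.0°, dipping toward N (azimuth ≈ 000°).

21.0°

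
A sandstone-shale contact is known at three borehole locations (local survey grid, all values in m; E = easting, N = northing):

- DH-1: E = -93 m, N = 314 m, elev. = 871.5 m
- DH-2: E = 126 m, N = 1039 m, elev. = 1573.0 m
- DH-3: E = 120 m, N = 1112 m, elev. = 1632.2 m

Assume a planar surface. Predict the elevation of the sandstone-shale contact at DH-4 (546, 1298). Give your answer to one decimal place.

1962.9 m

Two edge vectors: DH-1→DH-2 = (219, 725, 701.5), DH-1→DH-3 = (213, 798, 760.7).
Normal n = (DH-1→DH-2) × (DH-1→DH-3) = (-8289.5, -17173.8, 20337).
So ∂z/∂E = −n_x/n_z = 0.407607 and ∂z/∂N = −n_y/n_z = 0.844461.
Intercept c from DH-1: 871.5 + 37.91 − 265.16 = 644.25.
At (546, 1298): z = 222.6 + 1096.1 + 644.25 = 1962.9 m.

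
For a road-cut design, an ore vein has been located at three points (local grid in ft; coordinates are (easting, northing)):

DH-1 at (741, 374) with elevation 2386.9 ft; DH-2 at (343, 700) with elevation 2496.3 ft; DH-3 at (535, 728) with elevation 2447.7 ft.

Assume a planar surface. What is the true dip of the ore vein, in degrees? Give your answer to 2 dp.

Let the plane be z = a·E + b·N + c.
DH-2−DH-1: −398a + 326b = 109.4;  DH-3−DH-1: −206a + 354b = 60.8.
Solving gives a = −0.25641, b = 0.02254.
Gradient magnitude |∇z| = √(a² + b²) = √(0.06575 + 0.00051) = 0.25740.
True dip = arctan(0.25740) = 14.43°, dipping toward E (azimuth ≈ 095°).

14.43°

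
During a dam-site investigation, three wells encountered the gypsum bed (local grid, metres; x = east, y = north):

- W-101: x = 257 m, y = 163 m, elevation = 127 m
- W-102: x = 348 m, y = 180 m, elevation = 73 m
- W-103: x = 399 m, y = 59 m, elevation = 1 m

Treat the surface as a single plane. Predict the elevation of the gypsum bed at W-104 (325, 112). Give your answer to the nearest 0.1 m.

Let the plane be z = a·x + b·y + c.
W-102−W-101: 91a + 17b = −54;  W-103−W-101: 142a − 104b = −126.
Solving gives a = −0.65314, b = 0.31975.
Then c = 127 − a·257 − b·163 = 242.74.
At (325, 112): z = −212.3 + 35.8 + 242.74 = 66.3 m.

66.3 m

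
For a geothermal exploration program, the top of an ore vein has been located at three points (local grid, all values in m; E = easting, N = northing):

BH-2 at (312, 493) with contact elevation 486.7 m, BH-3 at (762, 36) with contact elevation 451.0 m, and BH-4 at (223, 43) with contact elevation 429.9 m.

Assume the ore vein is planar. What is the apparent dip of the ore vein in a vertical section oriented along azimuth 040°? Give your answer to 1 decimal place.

Two edge vectors: BH-2→BH-3 = (450, -457, -35.7), BH-2→BH-4 = (-89, -450, -56.8).
Normal n = (BH-2→BH-3) × (BH-2→BH-4) = (9892.6, 28737.3, -243173).
So ∂z/∂E = −n_x/n_z = 0.04068 and ∂z/∂N = −n_y/n_z = 0.11818.
Unit vector along 040° is (sin 40°, cos 40°) = (0.6428, 0.7660).
Slope in that direction = a·(0.6428) + b·(0.7660) = 0.11668.
Apparent dip = arctan|0.11668| = 6.7° (true dip is 7.1°, so apparent ≤ true as expected).

6.7°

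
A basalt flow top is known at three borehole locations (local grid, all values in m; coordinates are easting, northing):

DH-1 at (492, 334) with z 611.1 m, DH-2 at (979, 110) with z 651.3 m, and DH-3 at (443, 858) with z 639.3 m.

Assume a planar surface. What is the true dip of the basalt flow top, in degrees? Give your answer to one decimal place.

7.4°

Two edge vectors: DH-1→DH-2 = (487, -224, 40.2), DH-1→DH-3 = (-49, 524, 28.2).
Normal n = (DH-1→DH-2) × (DH-1→DH-3) = (-27381.6, -15703.2, 244212).
So ∂z/∂easting = −n_x/n_z = 0.11212 and ∂z/∂northing = −n_y/n_z = 0.06430.
Gradient magnitude |∇z| = √(a² + b²) = √(0.01257 + 0.00413) = 0.12925.
True dip = arctan(0.12925) = 7.4°, dipping toward WSW (azimuth ≈ 240°).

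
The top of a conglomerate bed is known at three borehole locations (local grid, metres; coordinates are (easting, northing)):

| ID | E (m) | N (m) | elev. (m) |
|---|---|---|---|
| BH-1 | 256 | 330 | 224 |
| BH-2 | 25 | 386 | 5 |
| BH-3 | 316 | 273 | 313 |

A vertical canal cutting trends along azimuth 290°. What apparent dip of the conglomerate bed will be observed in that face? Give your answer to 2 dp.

Two edge vectors: BH-1→BH-2 = (-231, 56, -219), BH-1→BH-3 = (60, -57, 89).
Normal n = (BH-1→BH-2) × (BH-1→BH-3) = (-7499, 7419, 9807).
So ∂z/∂E = −n_x/n_z = 0.76466 and ∂z/∂N = −n_y/n_z = −0.75650.
Unit vector along 290° is (sin 290°, cos 290°) = (-0.9397, 0.3420).
Slope in that direction = a·(-0.9397) + b·(0.3420) = −0.97728.
Apparent dip = arctan|0.97728| = 44.34° (true dip is 47.1°, so apparent ≤ true as expected).

44.34°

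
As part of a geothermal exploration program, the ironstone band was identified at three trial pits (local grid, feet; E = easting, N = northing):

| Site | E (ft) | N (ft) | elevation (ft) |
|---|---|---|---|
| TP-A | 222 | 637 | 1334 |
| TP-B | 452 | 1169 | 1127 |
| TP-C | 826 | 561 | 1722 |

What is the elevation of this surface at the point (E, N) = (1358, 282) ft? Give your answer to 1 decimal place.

Two edge vectors: TP-A→TP-B = (230, 532, -207), TP-A→TP-C = (604, -76, 388).
Normal n = (TP-A→TP-B) × (TP-A→TP-C) = (190684, -214268, -338808).
So ∂z/∂E = −n_x/n_z = 0.562808 and ∂z/∂N = −n_y/n_z = −0.632417.
Intercept c from TP-A: 1334 − 124.94 + 402.85 = 1611.91.
At (1358, 282): z = 764.3 − 178.3 + 1611.91 = 2197.9 ft.

2197.9 ft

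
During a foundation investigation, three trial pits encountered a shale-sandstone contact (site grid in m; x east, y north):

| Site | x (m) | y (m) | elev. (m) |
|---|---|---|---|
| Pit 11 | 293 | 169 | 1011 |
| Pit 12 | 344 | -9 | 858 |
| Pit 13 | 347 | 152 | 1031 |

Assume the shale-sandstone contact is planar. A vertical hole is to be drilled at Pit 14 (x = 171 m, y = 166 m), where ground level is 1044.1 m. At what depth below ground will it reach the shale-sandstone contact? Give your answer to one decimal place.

122.2 m

Two edge vectors: Pit 11→Pit 12 = (51, -178, -153), Pit 11→Pit 13 = (54, -17, 20).
Normal n = (Pit 11→Pit 12) × (Pit 11→Pit 13) = (-6161, -9282, 8745).
So ∂z/∂x = −n_x/n_z = 0.70452 and ∂z/∂y = −n_y/n_z = 1.06141.
Intercept c from Pit 11: 1011 − 206.42 − 179.38 = 625.20.
At (171, 166): z_contact = 120.47 + 176.19 + 625.20 = 921.86 m.
Depth below ground = 1044.1 − 921.86 = 122.2 m.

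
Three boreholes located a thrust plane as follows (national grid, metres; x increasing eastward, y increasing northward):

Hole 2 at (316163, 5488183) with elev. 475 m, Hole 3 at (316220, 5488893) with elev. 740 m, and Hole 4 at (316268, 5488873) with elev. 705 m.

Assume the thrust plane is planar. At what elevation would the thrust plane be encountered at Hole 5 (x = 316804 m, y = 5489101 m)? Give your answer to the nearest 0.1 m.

Two edge vectors: Hole 2→Hole 3 = (57, 710, 265), Hole 2→Hole 4 = (105, 690, 230).
Normal n = (Hole 2→Hole 3) × (Hole 2→Hole 4) = (-19550, 14715, -35220).
So ∂z/∂x = −n_x/n_z = −0.555082340 and ∂z/∂y = −n_y/n_z = 0.417802385.
Intercept c from Hole 2: 475 + 175496.50 − 2292975.95 = −2117004.45.
At (316804, 5489101): z = −175852.3 + 2293359.5 − 2117004.45 = 502.7 m.

502.7 m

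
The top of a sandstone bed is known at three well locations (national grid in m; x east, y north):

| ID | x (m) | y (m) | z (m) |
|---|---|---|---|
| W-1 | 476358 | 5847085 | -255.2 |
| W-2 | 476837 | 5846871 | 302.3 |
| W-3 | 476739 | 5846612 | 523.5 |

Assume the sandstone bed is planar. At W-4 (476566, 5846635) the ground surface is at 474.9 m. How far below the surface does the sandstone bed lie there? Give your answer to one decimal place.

Let the plane be z = a·x + b·y + c.
W-2−W-1: 479a − 214b = 557.5;  W-3−W-1: 381a − 473b = 778.7.
Solving gives a = 0.669197355, b = −1.107263864.
Then c = -255.2 − a·476358 − b·5847085 = 6155233.22.
At (476566, 5846635): z_contact = 318916.71 − 6473767.66 + 6155233.22 = 382.26 m.
Depth below ground = 474.9 − 382.26 = 92.6 m.

92.6 m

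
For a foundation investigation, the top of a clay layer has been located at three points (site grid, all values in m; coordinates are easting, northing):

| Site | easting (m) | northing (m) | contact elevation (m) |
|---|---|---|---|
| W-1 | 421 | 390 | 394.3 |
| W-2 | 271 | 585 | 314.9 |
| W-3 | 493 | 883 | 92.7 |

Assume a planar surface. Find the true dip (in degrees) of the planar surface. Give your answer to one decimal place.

31.8°

Let the plane be z = a·easting + b·northing + c.
W-2−W-1: −150a + 195b = −79.4;  W-3−W-1: 72a + 493b = −301.6.
Solving gives a = −0.22352, b = −0.57912.
Gradient magnitude |∇z| = √(a² + b²) = √(0.04996 + 0.33538) = 0.62076.
True dip = arctan(0.62076) = 31.8°, dipping toward NNE (azimuth ≈ 021°).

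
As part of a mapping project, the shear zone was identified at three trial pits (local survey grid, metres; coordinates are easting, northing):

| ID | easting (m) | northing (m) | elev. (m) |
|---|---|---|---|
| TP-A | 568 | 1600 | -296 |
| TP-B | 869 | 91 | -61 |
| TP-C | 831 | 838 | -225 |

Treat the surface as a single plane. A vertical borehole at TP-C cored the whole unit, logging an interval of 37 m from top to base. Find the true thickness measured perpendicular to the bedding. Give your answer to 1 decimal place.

33.2 m

Two edge vectors: TP-A→TP-B = (301, -1509, 235), TP-A→TP-C = (263, -762, 71).
Normal n = (TP-A→TP-B) × (TP-A→TP-C) = (71931, 40434, 167505).
So ∂z/∂easting = −n_x/n_z = −0.42943 and ∂z/∂northing = −n_y/n_z = −0.24139.
|∇z| = √(a²+b²) = 0.49262, so dip δ = arctan(0.49262) = 26.23°.
True thickness = vertical thickness × cos δ = 37 × cos 26.23° = 33.2 m.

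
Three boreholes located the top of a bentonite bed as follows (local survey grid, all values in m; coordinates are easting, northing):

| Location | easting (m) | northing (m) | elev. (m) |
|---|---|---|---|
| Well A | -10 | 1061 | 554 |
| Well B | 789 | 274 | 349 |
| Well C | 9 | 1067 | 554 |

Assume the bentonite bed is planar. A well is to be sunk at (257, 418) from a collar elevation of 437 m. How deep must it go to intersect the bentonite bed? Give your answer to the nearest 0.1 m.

26.5 m

Two edge vectors: Well A→Well B = (799, -787, -205), Well A→Well C = (19, 6, 0).
Normal n = (Well A→Well B) × (Well A→Well C) = (1230, -3895, 19747).
So ∂z/∂easting = −n_x/n_z = −0.062288 and ∂z/∂northing = −n_y/n_z = 0.197245.
Intercept c from Well A: 554 − 0.62 − 209.28 = 344.10.
At (257, 418): z_contact = −16.01 + 82.45 + 344.10 = 410.54 m.
Depth below ground = 437 − 410.54 = 26.5 m.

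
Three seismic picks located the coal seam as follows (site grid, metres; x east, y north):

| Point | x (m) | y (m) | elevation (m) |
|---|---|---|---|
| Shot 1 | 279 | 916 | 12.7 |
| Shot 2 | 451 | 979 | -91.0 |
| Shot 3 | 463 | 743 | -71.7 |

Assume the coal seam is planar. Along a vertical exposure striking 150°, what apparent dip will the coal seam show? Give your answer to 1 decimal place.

Two edge vectors: Shot 1→Shot 2 = (172, 63, -103.7), Shot 1→Shot 3 = (184, -173, -84.4).
Normal n = (Shot 1→Shot 2) × (Shot 1→Shot 3) = (-23257.3, -4564, -41348).
So ∂z/∂x = −n_x/n_z = −0.56248 and ∂z/∂y = −n_y/n_z = −0.11038.
Unit vector along 150° is (sin 150°, cos 150°) = (0.5000, -0.8660).
Slope in that direction = a·(0.5000) + b·(-0.8660) = −0.18565.
Apparent dip = arctan|0.18565| = 10.5° (true dip is 29.8°, so apparent ≤ true as expected).

10.5°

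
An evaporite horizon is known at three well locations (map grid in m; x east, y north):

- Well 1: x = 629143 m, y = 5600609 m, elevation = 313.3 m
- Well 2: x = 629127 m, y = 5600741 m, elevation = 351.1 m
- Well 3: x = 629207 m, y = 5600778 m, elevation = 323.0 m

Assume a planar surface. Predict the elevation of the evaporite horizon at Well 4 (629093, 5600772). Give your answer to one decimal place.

Let the plane be z = a·x + b·y + c.
Well 2−Well 1: −16a + 132b = 37.8;  Well 3−Well 1: 64a + 169b = 9.7.
Solving gives a = −0.458016499, b = 0.230846485.
Then c = 313.3 − a·629143 − b·5600609 = −1004409.73.
At (629093, 5600772): z = −288135.0 + 1292918.5 − 1004409.73 = 373.8 m.

373.8 m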